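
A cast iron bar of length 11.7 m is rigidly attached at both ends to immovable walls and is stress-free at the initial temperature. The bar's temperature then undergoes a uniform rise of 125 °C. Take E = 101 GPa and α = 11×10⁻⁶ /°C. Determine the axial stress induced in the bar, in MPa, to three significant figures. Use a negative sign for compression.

-139 MPa

Free thermal expansion αLΔT = 11e-6 · 11700 · 125 = 16.09 mm.
The walls impose strain ε = −(16.09)/11700 = -1.3750e-03; σ = Eε = 101000 · -1.3750e-03 = -138.9 MPa.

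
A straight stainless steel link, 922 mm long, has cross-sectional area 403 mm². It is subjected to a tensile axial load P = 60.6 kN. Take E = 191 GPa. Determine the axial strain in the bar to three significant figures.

7.87e-04

σ = N/A = 150.4 MPa; ε = σ/E = 150.4/191000 = 7.873e-04.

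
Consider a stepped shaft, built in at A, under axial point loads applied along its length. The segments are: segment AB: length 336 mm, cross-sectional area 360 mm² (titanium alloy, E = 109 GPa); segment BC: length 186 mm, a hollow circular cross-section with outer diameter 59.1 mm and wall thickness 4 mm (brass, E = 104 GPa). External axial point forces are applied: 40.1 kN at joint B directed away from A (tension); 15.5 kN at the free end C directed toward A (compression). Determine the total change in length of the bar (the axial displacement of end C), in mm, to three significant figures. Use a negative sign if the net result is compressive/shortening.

Internal axial forces (sectioning from the free end, tension +): N_BC = -15.5 kN, N_AB = 24.6 kN.
A_BC = 692.4 mm².
δ_AB = 24600·336/(360·109000) = 0.2106 mm
δ_BC = -15500·186/(692.4·104000) = -0.04004 mm
δ = Σδ_i = 0.1706 mm.

0.171 mm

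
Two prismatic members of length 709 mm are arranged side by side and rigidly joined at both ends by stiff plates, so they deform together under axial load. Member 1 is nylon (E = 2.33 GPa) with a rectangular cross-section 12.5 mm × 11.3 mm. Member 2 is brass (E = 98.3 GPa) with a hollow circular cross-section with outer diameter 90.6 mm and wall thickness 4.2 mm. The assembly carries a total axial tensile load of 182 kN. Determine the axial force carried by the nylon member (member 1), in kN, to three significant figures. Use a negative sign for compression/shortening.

A_1 = 141.2 mm².
A_2 = 1140 mm².
Equal strain + equilibrium ⇒ each member carries load in proportion to AE: A₁E₁ = 329100 N, A₂E₂ = 112100000 N, ΣAE = 112400000 N.
F₁ = P·A₁E₁/ΣAE = 182000·329100/112400000 = 532.9 N.

0.533 kN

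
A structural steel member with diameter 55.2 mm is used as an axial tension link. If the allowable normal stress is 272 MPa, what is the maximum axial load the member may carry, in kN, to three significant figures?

651 kN

A = 2393 mm².
P_max = σ_allow · A = 272 · 2393 = 650900 N = 650.9 kN.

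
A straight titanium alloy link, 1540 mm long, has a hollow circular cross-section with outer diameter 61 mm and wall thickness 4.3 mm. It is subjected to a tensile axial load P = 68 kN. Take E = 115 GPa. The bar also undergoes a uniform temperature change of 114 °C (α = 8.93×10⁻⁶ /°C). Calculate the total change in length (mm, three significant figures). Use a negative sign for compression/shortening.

2.76 mm

A = 766 mm².
δ_mech = NL/(AE) = 68000·1540/(766·115000) = 1.189 mm.
δ_thermal = αLΔT = 8.93e-6·1540·114 = 1.568 mm.
δ = δ_mech + δ_thermal = 2.757 mm.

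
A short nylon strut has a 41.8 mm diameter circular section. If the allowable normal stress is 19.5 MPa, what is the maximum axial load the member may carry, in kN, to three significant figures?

26.8 kN

A = 1372 mm².
P_max = σ_allow · A = 19.5 · 1372 = 26760 N = 26.76 kN.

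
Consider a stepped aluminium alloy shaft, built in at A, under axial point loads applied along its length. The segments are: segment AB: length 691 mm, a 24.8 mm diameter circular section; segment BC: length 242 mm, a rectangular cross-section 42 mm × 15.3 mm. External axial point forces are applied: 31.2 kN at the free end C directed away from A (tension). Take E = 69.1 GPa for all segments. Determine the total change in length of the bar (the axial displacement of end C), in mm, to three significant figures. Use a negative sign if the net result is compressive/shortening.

0.816 mm

Internal axial forces (sectioning from the free end, tension +): N_BC = 31.2 kN, N_AB = 31.2 kN.
A_AB = 483.1 mm².
A_BC = 642.6 mm².
δ_AB = 31200·691/(483.1·69100) = 0.6459 mm
δ_BC = 31200·242/(642.6·69100) = 0.17 mm
δ = Σδ_i = 0.8159 mm.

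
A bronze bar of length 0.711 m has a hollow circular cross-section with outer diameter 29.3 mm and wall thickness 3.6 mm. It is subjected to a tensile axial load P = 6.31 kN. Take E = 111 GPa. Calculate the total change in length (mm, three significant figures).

A = 290.7 mm².
δ_mech = NL/(AE) = 6310·711/(290.7·111000) = 0.1391 mm.

0.139 mm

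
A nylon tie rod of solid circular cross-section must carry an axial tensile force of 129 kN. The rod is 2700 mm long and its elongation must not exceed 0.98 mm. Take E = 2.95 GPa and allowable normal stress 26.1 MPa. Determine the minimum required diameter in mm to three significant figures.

Required area A ≥ P/σ_allow = 129000/26.1 = 4943 mm².
For a solid circular section, d ≥ √(4A/π) = 79.33 mm.
Elongation limit: A ≥ PL/(Eδ_allow) = 129000·2700/(2950·0.98) = 120500 mm² ⇒ d ≥ 391.7 mm.
The elongation limit governs.

392 mm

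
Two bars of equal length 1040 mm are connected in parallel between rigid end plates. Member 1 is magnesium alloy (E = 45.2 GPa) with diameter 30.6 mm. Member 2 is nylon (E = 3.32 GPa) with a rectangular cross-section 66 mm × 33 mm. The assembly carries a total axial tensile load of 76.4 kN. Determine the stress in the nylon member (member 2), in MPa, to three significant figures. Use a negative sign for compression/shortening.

A_1 = 735.4 mm².
A_2 = 2178 mm².
Equal strain + equilibrium ⇒ each member carries load in proportion to AE: A₁E₁ = 33240000 N, A₂E₂ = 7231000 N, ΣAE = 40470000 N.
σ₂ = P·E₂/ΣAE = 76400·3320/40470000 = 6.267 MPa.

6.27 MPa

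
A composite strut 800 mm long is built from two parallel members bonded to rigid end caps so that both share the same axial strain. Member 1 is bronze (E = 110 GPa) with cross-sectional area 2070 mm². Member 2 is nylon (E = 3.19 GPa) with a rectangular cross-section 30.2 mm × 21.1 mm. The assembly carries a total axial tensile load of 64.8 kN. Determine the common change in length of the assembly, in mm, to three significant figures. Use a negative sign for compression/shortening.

A_2 = 637.2 mm².
Equal strain + equilibrium ⇒ each member carries load in proportion to AE: A₁E₁ = 227700000 N, A₂E₂ = 2033000 N, ΣAE = 229700000 N.
δ = PL/ΣAE = 64800·800/229700000 = 0.2257 mm.

0.226 mm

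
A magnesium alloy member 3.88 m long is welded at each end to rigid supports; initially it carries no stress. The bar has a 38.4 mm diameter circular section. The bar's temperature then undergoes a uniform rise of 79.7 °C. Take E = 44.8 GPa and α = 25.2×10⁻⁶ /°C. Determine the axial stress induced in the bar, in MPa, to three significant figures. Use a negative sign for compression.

Free thermal expansion αLΔT = 25.2e-6 · 3880 · 79.7 = 7.793 mm.
The walls impose strain ε = −(7.793)/3880 = -2.0084e-03; σ = Eε = 44800 · -2.0084e-03 = -89.98 MPa.

-90.0 MPa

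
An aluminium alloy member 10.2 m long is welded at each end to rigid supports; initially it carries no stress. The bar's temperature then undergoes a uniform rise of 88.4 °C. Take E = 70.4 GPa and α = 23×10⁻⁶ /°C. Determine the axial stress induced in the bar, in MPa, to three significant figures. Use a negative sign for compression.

Free thermal expansion αLΔT = 23e-6 · 10200 · 88.4 = 20.74 mm.
The walls impose strain ε = −(20.74)/10200 = -2.0332e-03; σ = Eε = 70400 · -2.0332e-03 = -143.1 MPa.

-143 MPa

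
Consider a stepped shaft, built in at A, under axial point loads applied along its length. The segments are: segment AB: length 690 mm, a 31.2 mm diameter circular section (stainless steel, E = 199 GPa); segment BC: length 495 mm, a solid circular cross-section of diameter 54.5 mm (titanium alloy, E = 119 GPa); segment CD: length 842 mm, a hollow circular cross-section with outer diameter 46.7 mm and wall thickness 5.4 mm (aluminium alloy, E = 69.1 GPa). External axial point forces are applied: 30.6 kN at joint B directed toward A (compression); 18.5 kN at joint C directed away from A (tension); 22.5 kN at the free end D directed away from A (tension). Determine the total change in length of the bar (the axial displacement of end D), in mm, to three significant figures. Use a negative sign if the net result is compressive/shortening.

Internal axial forces (sectioning from the free end, tension +): N_CD = 22.5 kN, N_BC = 41 kN, N_AB = 10.4 kN.
A_AB = 764.5 mm².
A_BC = 2333 mm².
A_CD = 700.6 mm².
δ_AB = 10400·690/(764.5·199000) = 0.04717 mm
δ_BC = 41000·495/(2333·119000) = 0.07311 mm
δ_CD = 22500·842/(700.6·69100) = 0.3913 mm
δ = Σδ_i = 0.5116 mm.

0.512 mm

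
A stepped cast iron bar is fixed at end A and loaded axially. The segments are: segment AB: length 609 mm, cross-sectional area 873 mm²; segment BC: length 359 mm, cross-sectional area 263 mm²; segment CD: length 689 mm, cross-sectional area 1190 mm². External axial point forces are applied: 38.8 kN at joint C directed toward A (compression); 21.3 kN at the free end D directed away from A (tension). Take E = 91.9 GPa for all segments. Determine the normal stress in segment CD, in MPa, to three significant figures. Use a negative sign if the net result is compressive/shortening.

Internal axial forces (sectioning from the free end, tension +): N_CD = 21.3 kN, N_BC = -17.5 kN, N_AB = -17.5 kN.
σ_CD = N_CD/A_CD = 21300/1190 = 17.9 MPa.

17.9 MPa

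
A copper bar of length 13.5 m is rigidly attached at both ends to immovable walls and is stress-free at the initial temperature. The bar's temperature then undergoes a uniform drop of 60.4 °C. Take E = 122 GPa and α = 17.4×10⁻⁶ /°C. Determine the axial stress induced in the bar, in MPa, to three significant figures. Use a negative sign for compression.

128 MPa

Free thermal expansion αLΔT = 17.4e-6 · 13500 · -60.4 = -14.19 mm.
The walls impose strain ε = −(-14.19)/13500 = 1.0510e-03; σ = Eε = 122000 · 1.0510e-03 = 128.2 MPa.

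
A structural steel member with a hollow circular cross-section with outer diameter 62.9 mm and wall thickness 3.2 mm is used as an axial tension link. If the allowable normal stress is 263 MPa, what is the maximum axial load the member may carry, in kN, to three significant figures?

A = 600.2 mm².
P_max = σ_allow · A = 263 · 600.2 = 157800 N = 157.8 kN.

158 kN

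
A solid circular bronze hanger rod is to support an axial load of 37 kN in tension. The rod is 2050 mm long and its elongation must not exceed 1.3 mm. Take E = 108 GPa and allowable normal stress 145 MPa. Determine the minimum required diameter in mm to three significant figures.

Required area A ≥ P/σ_allow = 37000/145 = 255.2 mm².
For a solid circular section, d ≥ √(4A/π) = 18.02 mm.
Elongation limit: A ≥ PL/(Eδ_allow) = 37000·2050/(108000·1.3) = 540.2 mm² ⇒ d ≥ 26.23 mm.
The elongation limit governs.

26.2 mm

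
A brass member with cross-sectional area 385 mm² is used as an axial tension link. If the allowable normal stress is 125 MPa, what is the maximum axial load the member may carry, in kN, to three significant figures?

48.1 kN

P_max = σ_allow · A = 125 · 385 = 48120 N = 48.12 kN.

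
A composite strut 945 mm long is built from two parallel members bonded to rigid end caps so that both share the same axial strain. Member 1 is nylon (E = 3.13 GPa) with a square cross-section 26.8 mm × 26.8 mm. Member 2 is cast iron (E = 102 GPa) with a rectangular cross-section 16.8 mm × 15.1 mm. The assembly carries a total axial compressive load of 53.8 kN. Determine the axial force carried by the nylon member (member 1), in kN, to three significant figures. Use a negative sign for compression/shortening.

-4.30 kN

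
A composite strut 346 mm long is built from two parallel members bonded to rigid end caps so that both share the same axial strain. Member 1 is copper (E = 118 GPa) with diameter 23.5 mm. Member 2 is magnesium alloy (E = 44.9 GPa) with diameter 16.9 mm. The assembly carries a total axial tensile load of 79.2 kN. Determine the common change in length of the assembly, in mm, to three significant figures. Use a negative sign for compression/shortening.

A_1 = 433.7 mm².
A_2 = 224.3 mm².
Equal strain + equilibrium ⇒ each member carries load in proportion to AE: A₁E₁ = 51180000 N, A₂E₂ = 10070000 N, ΣAE = 61250000 N.
δ = PL/ΣAE = 79200·346/61250000 = 0.4474 mm.

0.447 mm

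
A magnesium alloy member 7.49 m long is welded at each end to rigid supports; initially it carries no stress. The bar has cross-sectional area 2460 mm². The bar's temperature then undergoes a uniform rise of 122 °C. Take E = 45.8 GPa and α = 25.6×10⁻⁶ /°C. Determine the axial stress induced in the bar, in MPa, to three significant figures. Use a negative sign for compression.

-143 MPa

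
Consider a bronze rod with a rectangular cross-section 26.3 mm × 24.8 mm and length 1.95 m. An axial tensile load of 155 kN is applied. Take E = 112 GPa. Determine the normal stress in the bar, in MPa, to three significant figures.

238 MPa

A = 652.2 mm².
σ = N/A = 155000/652.2 = 237.6 MPa.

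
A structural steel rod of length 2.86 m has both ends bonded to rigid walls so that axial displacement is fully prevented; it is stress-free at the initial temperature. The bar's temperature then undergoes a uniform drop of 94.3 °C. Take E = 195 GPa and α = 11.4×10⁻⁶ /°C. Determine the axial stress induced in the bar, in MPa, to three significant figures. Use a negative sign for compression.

210 MPa

Free thermal expansion αLΔT = 11.4e-6 · 2860 · -94.3 = -3.075 mm.
The walls impose strain ε = −(-3.075)/2860 = 1.0750e-03; σ = Eε = 195000 · 1.0750e-03 = 209.6 MPa.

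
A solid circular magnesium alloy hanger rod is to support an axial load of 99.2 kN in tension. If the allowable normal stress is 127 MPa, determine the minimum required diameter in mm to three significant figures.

31.5 mm

Required area A ≥ P/σ_allow = 99200/127 = 781.1 mm².
For a solid circular section, d ≥ √(4A/π) = 31.54 mm.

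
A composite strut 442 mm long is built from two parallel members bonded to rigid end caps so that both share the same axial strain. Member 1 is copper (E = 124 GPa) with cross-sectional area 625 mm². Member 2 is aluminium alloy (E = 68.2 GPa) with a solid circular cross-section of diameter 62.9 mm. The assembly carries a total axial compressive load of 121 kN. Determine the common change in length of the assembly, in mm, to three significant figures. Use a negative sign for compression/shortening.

A_2 = 3107 mm².
Equal strain + equilibrium ⇒ each member carries load in proportion to AE: A₁E₁ = 77500000 N, A₂E₂ = 211900000 N, ΣAE = 289400000 N.
δ = PL/ΣAE = -121000·442/289400000 = -0.1848 mm.

-0.185 mm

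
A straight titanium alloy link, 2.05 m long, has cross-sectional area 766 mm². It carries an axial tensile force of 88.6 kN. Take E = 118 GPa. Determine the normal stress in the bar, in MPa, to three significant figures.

116 MPa

σ = N/A = 88600/766 = 115.7 MPa.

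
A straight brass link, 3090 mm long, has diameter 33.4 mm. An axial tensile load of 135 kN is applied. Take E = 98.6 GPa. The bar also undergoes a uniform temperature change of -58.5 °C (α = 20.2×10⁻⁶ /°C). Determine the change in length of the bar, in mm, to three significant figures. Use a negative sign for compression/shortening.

A = 876.2 mm².
δ_mech = NL/(AE) = 135000·3090/(876.2·98600) = 4.829 mm.
δ_thermal = αLΔT = 20.2e-6·3090·-58.5 = -3.651 mm.
δ = δ_mech + δ_thermal = 1.177 mm.

1.18 mm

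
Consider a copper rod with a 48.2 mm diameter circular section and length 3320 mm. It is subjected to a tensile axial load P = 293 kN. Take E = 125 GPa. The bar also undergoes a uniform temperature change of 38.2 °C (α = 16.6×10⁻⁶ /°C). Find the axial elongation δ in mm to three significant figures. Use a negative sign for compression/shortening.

A = 1825 mm².
δ_mech = NL/(AE) = 293000·3320/(1825·125000) = 4.265 mm.
δ_thermal = αLΔT = 16.6e-6·3320·38.2 = 2.105 mm.
δ = δ_mech + δ_thermal = 6.37 mm.

6.37 mm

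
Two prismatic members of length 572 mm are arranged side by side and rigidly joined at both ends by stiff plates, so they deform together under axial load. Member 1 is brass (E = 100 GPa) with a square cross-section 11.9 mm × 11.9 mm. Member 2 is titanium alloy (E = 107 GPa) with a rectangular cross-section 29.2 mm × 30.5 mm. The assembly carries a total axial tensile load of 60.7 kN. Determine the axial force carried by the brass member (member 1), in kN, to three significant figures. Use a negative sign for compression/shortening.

A_1 = 141.6 mm².
A_2 = 890.6 mm².
Equal strain + equilibrium ⇒ each member carries load in proportion to AE: A₁E₁ = 14160000 N, A₂E₂ = 95290000 N, ΣAE = 109500000 N.
F₁ = P·A₁E₁/ΣAE = 60700·14160000/109500000 = 7853 N.

7.85 kN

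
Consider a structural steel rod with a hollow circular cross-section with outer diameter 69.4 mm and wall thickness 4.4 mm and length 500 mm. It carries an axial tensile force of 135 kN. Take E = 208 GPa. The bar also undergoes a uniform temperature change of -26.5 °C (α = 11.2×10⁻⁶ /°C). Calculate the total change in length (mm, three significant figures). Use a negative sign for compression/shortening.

0.213 mm

A = 898.5 mm².
δ_mech = NL/(AE) = 135000·500/(898.5·208000) = 0.3612 mm.
δ_thermal = αLΔT = 11.2e-6·500·-26.5 = -0.1484 mm.
δ = δ_mech + δ_thermal = 0.2128 mm.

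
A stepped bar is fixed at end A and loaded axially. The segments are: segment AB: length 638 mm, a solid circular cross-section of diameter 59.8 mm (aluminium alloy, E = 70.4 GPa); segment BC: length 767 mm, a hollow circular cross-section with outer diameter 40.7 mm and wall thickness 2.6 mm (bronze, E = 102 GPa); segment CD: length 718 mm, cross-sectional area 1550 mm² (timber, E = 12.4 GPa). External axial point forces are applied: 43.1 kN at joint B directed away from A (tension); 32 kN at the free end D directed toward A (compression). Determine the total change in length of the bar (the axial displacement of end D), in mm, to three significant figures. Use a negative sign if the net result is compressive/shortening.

-1.93 mm

Internal axial forces (sectioning from the free end, tension +): N_CD = -32 kN, N_BC = -32 kN, N_AB = 11.1 kN.
A_AB = 2809 mm².
A_BC = 311.2 mm².
δ_AB = 11100·638/(2809·70400) = 0.03582 mm
δ_BC = -32000·767/(311.2·102000) = -0.7732 mm
δ_CD = -32000·718/(1550·12400) = -1.195 mm
δ = Σδ_i = -1.933 mm.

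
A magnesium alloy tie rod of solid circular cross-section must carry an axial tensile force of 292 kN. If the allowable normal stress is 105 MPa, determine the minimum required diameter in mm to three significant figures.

59.5 mm

Required area A ≥ P/σ_allow = 292000/105 = 2781 mm².
For a solid circular section, d ≥ √(4A/π) = 59.5 mm.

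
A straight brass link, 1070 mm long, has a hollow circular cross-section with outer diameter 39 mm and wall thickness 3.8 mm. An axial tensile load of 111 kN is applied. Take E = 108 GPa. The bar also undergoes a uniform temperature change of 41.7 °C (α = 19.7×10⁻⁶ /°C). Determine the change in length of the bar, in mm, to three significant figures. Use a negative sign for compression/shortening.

3.50 mm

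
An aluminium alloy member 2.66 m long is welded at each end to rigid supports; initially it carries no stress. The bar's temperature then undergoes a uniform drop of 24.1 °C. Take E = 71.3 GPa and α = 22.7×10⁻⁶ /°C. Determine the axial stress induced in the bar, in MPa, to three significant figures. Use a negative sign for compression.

39.0 MPa

Free thermal expansion αLΔT = 22.7e-6 · 2660 · -24.1 = -1.455 mm.
The walls impose strain ε = −(-1.455)/2660 = 5.4707e-04; σ = Eε = 71300 · 5.4707e-04 = 39.01 MPa.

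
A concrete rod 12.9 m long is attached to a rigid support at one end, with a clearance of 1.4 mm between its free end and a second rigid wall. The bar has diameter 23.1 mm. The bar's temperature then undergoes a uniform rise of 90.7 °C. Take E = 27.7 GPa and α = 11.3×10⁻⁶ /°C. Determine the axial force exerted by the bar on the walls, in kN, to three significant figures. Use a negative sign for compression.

-10.6 kN

Free thermal expansion αLΔT = 11.3e-6 · 12900 · 90.7 = 13.22 mm.
The walls engage after the gap closes; constrained expansion = 13.22 − 1.4 = 11.82 mm.
The walls impose strain ε = −(11.82)/12900 = -9.1638e-04; σ = Eε = 27700 · -9.1638e-04 = -25.38 MPa.
Wall reaction R = σ·A = -25.38·419.1 = -10640 N = -10.64 kN.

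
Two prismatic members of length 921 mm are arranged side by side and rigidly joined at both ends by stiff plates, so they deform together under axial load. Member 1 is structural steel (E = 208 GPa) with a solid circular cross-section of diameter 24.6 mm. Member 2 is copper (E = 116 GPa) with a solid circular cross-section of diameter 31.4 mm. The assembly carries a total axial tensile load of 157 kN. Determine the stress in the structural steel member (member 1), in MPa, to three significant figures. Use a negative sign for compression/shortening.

173 MPa

A_1 = 475.3 mm².
A_2 = 774.4 mm².
Equal strain + equilibrium ⇒ each member carries load in proportion to AE: A₁E₁ = 98860000 N, A₂E₂ = 89830000 N, ΣAE = 188700000 N.
σ₁ = P·E₁/ΣAE = 157000·208000/188700000 = 173.1 MPa.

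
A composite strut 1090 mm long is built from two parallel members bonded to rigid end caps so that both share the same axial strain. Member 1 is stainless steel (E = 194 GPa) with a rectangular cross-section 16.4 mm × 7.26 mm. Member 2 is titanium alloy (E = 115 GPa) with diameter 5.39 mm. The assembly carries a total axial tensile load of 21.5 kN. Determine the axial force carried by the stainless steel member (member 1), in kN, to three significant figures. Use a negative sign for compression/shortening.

19.3 kN

A_1 = 119.1 mm².
A_2 = 22.82 mm².
Equal strain + equilibrium ⇒ each member carries load in proportion to AE: A₁E₁ = 23100000 N, A₂E₂ = 2624000 N, ΣAE = 25720000 N.
F₁ = P·A₁E₁/ΣAE = 21500·23100000/25720000 = 19310 N.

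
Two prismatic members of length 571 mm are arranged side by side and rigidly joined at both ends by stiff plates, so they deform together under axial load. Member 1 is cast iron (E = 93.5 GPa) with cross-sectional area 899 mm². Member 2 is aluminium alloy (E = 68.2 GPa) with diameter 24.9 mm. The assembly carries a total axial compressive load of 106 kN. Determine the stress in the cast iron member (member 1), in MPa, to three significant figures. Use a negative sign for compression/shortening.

-84.5 MPa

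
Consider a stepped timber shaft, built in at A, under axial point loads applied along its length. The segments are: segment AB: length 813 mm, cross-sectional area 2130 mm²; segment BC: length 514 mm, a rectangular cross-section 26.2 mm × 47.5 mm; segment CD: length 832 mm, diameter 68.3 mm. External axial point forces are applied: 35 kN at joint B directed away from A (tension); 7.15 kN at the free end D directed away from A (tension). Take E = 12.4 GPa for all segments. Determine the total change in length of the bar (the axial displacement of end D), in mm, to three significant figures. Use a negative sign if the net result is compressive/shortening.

Internal axial forces (sectioning from the free end, tension +): N_CD = 7.15 kN, N_BC = 7.15 kN, N_AB = 42.15 kN.
A_BC = 1244 mm².
A_CD = 3664 mm².
δ_AB = 42150·813/(2130·12400) = 1.297 mm
δ_BC = 7150·514/(1244·12400) = 0.2382 mm
δ_CD = 7150·832/(3664·12400) = 0.1309 mm
δ = Σδ_i = 1.667 mm.

1.67 mm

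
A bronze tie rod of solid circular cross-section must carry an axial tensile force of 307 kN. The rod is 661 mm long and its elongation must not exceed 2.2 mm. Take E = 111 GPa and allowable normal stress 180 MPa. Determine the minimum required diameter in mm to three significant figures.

Required area A ≥ P/σ_allow = 307000/180 = 1706 mm².
For a solid circular section, d ≥ √(4A/π) = 46.6 mm.
Elongation limit: A ≥ PL/(Eδ_allow) = 307000·661/(111000·2.2) = 831 mm² ⇒ d ≥ 32.53 mm.
The stress limit governs.

46.6 mm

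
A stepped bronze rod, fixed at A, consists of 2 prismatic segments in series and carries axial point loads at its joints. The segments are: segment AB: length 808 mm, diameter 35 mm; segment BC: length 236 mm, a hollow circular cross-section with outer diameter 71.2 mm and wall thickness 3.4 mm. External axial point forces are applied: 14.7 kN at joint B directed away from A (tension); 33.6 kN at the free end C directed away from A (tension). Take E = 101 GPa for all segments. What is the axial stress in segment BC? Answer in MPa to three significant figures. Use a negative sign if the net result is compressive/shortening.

Internal axial forces (sectioning from the free end, tension +): N_BC = 33.6 kN, N_AB = 48.3 kN.
A_BC = 724.2 mm².
σ_BC = N_BC/A_BC = 33600/724.2 = 46.4 MPa.

46.4 MPa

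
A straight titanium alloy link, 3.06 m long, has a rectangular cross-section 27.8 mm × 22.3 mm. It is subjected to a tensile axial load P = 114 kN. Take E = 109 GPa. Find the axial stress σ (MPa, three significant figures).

184 MPa

A = 619.9 mm².
σ = N/A = 114000/619.9 = 183.9 MPa.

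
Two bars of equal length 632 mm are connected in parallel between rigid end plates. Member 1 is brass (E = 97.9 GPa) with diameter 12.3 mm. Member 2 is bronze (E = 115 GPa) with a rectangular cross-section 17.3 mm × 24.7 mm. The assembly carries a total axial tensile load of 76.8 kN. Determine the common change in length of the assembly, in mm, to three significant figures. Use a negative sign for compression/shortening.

0.799 mm

A_1 = 118.8 mm².
A_2 = 427.3 mm².
Equal strain + equilibrium ⇒ each member carries load in proportion to AE: A₁E₁ = 11630000 N, A₂E₂ = 49140000 N, ΣAE = 60770000 N.
δ = PL/ΣAE = 76800·632/60770000 = 0.7987 mm.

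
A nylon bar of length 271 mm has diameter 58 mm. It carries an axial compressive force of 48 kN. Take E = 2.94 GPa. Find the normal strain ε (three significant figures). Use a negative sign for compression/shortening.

A = 2642 mm².
σ = N/A = -18.17 MPa; ε = σ/E = -18.17/2940 = -6.179e-03.

-0.00618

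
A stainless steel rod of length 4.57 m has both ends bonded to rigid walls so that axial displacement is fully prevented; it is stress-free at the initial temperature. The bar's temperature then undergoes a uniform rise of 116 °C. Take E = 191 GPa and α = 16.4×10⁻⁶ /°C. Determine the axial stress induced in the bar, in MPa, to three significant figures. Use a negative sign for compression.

Free thermal expansion αLΔT = 16.4e-6 · 4570 · 116 = 8.694 mm.
The walls impose strain ε = −(8.694)/4570 = -1.9024e-03; σ = Eε = 191000 · -1.9024e-03 = -363.4 MPa.

-363 MPa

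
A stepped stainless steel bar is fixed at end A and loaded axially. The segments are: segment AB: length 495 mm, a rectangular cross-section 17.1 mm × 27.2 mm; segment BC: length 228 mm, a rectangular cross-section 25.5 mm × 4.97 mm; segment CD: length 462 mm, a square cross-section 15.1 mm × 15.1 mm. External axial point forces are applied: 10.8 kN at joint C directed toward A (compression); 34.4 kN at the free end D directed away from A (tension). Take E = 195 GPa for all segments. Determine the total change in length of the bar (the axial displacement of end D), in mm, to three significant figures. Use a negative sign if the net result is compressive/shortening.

Internal axial forces (sectioning from the free end, tension +): N_CD = 34.4 kN, N_BC = 23.6 kN, N_AB = 23.6 kN.
A_AB = 465.1 mm².
A_BC = 126.7 mm².
A_CD = 228 mm².
δ_AB = 23600·495/(465.1·195000) = 0.1288 mm
δ_BC = 23600·228/(126.7·195000) = 0.2177 mm
δ_CD = 34400·462/(228·195000) = 0.3574 mm
δ = Σδ_i = 0.704 mm.

0.704 mm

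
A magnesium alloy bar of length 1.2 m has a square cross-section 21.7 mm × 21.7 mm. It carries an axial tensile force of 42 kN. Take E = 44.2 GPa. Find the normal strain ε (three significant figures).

0.00202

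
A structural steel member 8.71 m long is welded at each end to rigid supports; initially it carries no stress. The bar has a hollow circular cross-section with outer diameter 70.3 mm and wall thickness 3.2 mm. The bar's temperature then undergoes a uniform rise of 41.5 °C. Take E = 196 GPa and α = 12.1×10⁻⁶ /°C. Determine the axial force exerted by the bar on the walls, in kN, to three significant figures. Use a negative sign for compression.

Free thermal expansion αLΔT = 12.1e-6 · 8710 · 41.5 = 4.374 mm.
The walls impose strain ε = −(4.374)/8710 = -5.0215e-04; σ = Eε = 196000 · -5.0215e-04 = -98.42 MPa.
Wall reaction R = σ·A = -98.42·674.6 = -66390 N = -66.39 kN.

-66.4 kN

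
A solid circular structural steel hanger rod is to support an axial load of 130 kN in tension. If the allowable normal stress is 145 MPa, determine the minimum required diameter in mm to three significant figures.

Required area A ≥ P/σ_allow = 130000/145 = 896.6 mm².
For a solid circular section, d ≥ √(4A/π) = 33.79 mm.

33.8 mm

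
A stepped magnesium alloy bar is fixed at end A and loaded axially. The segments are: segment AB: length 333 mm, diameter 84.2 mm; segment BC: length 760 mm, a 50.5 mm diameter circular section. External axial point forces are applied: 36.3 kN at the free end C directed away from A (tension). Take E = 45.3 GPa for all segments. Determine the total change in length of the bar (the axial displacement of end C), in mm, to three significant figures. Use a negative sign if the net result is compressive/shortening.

0.352 mm

Internal axial forces (sectioning from the free end, tension +): N_BC = 36.3 kN, N_AB = 36.3 kN.
A_AB = 5568 mm².
A_BC = 2003 mm².
δ_AB = 36300·333/(5568·45300) = 0.04792 mm
δ_BC = 36300·760/(2003·45300) = 0.3041 mm
δ = Σδ_i = 0.352 mm.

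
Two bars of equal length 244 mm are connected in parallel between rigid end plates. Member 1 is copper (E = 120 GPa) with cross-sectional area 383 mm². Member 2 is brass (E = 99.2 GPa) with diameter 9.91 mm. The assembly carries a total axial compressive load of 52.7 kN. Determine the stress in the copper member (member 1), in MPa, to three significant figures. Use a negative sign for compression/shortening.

-118 MPa

A_2 = 77.13 mm².
Equal strain + equilibrium ⇒ each member carries load in proportion to AE: A₁E₁ = 45960000 N, A₂E₂ = 7652000 N, ΣAE = 53610000 N.
σ₁ = P·E₁/ΣAE = -52700·120000/53610000 = -118 MPa.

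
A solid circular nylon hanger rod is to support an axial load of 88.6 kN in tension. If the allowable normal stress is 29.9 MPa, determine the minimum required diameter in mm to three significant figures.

61.4 mm

Required area A ≥ P/σ_allow = 88600/29.9 = 2963 mm².
For a solid circular section, d ≥ √(4A/π) = 61.42 mm.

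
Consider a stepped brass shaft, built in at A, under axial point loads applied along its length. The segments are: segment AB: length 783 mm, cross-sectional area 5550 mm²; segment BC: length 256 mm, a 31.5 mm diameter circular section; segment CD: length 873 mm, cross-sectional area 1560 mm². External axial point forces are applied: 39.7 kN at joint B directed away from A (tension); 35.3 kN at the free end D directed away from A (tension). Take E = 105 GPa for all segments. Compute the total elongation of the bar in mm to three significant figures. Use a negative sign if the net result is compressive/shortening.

Internal axial forces (sectioning from the free end, tension +): N_CD = 35.3 kN, N_BC = 35.3 kN, N_AB = 75 kN.
A_BC = 779.3 mm².
δ_AB = 75000·783/(5550·105000) = 0.1008 mm
δ_BC = 35300·256/(779.3·105000) = 0.1104 mm
δ_CD = 35300·873/(1560·105000) = 0.1881 mm
δ = Σδ_i = 0.3993 mm.

0.399 mm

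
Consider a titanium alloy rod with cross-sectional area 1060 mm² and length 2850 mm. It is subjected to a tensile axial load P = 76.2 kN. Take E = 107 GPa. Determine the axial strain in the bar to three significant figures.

6.72e-04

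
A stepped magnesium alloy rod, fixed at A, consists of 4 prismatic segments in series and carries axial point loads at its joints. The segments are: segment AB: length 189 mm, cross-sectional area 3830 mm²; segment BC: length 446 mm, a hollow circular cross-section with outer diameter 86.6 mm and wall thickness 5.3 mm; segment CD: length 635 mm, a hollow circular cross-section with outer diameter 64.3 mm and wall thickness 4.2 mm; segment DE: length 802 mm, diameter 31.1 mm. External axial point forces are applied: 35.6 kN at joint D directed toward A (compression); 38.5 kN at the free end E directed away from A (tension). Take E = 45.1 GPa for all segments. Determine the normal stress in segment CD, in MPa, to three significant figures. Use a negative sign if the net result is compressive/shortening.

Internal axial forces (sectioning from the free end, tension +): N_DE = 38.5 kN, N_CD = 2.9 kN, N_BC = 2.9 kN, N_AB = 2.9 kN.
A_CD = 793 mm².
σ_CD = N_CD/A_CD = 2900/793 = 3.657 MPa.

3.66 MPa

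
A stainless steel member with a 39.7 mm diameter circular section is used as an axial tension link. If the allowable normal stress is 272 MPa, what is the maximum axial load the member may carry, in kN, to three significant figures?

337 kN

A = 1238 mm².
P_max = σ_allow · A = 272 · 1238 = 336700 N = 336.7 kN.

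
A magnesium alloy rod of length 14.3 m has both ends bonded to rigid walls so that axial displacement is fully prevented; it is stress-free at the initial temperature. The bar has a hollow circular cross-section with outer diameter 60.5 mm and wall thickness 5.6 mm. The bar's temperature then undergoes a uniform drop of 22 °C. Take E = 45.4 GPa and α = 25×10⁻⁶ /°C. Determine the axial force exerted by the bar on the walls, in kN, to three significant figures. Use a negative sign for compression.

24.1 kN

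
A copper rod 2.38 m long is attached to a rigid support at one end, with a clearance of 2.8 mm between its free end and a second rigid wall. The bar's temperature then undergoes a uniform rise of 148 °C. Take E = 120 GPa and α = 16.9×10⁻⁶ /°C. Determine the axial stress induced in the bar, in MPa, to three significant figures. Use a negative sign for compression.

-159 MPa

Free thermal expansion αLΔT = 16.9e-6 · 2380 · 148 = 5.953 mm.
The walls engage after the gap closes; constrained expansion = 5.953 − 2.8 = 3.153 mm.
The walls impose strain ε = −(3.153)/2380 = -1.3247e-03; σ = Eε = 120000 · -1.3247e-03 = -159 MPa.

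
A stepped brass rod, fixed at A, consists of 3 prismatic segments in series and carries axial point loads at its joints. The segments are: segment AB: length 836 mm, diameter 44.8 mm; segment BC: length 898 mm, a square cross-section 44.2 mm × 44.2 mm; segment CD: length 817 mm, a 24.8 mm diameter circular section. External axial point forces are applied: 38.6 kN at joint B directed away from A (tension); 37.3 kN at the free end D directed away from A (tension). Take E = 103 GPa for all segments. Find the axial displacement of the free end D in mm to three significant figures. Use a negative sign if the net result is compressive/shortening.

Internal axial forces (sectioning from the free end, tension +): N_CD = 37.3 kN, N_BC = 37.3 kN, N_AB = 75.9 kN.
A_AB = 1576 mm².
A_BC = 1954 mm².
A_CD = 483.1 mm².
δ_AB = 75900·836/(1576·103000) = 0.3908 mm
δ_BC = 37300·898/(1954·103000) = 0.1665 mm
δ_CD = 37300·817/(483.1·103000) = 0.6125 mm
δ = Σδ_i = 1.17 mm.

1.17 mm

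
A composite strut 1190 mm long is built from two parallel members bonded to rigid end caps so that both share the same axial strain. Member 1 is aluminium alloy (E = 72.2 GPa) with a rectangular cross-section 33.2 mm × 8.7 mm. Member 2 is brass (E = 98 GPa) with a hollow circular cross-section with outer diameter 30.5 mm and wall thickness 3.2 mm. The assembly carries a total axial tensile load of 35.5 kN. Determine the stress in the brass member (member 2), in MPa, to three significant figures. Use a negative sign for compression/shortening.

72.9 MPa

A_1 = 288.8 mm².
A_2 = 274.4 mm².
Equal strain + equilibrium ⇒ each member carries load in proportion to AE: A₁E₁ = 20850000 N, A₂E₂ = 26900000 N, ΣAE = 47750000 N.
σ₂ = P·E₂/ΣAE = 35500·98000/47750000 = 72.86 MPa.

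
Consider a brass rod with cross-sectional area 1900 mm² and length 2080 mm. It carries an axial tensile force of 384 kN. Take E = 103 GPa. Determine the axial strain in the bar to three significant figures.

σ = N/A = 202.1 MPa; ε = σ/E = 202.1/103000 = 1.962e-03.

0.00196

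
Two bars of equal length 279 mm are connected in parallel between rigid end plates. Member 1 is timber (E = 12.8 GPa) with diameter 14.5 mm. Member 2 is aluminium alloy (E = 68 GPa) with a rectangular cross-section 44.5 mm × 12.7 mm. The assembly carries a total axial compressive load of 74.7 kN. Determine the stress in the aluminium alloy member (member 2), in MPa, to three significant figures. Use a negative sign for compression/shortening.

-125 MPa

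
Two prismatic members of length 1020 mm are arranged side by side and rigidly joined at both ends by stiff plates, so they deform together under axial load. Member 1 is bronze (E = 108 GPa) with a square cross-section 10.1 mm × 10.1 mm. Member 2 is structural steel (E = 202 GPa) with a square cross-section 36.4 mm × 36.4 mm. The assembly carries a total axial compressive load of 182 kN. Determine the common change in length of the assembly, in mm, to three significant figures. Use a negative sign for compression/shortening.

-0.666 mm

A_1 = 102 mm².
A_2 = 1325 mm².
Equal strain + equilibrium ⇒ each member carries load in proportion to AE: A₁E₁ = 11020000 N, A₂E₂ = 267600000 N, ΣAE = 278700000 N.
δ = PL/ΣAE = -182000·1020/278700000 = -0.6662 mm.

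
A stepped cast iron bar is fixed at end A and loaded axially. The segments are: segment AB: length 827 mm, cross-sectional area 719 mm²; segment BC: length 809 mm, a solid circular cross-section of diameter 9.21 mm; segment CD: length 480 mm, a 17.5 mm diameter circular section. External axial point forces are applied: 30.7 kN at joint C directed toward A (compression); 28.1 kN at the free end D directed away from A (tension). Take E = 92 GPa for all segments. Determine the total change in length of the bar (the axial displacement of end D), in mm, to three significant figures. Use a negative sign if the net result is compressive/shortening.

0.234 mm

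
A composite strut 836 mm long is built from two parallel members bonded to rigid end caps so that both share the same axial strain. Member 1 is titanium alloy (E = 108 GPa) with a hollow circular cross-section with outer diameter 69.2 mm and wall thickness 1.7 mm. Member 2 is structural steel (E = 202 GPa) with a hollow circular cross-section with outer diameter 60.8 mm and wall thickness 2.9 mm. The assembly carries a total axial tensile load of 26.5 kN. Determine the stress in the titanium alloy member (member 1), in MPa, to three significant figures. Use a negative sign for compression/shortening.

A_1 = 360.5 mm².
A_2 = 527.5 mm².
Equal strain + equilibrium ⇒ each member carries load in proportion to AE: A₁E₁ = 38930000 N, A₂E₂ = 106600000 N, ΣAE = 145500000 N.
σ₁ = P·E₁/ΣAE = 26500·108000/145500000 = 19.67 MPa.

19.7 MPa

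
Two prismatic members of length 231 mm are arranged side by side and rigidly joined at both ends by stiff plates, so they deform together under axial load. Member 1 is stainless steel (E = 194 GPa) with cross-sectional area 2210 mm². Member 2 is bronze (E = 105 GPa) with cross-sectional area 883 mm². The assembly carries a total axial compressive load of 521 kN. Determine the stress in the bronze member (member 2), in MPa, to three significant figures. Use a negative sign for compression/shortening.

-105 MPa

Equal strain + equilibrium ⇒ each member carries load in proportion to AE: A₁E₁ = 428700000 N, A₂E₂ = 92720000 N, ΣAE = 521500000 N.
σ₂ = P·E₂/ΣAE = -521000·105000/521500000 = -104.9 MPa.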